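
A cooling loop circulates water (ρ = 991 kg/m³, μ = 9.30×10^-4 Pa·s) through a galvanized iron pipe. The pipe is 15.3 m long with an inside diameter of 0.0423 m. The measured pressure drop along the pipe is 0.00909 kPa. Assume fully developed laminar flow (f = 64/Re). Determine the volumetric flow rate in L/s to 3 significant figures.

Q ≈ 0.0502 L/s

For laminar flow, f = 64/Re with Re = ρVD/μ, so Darcy-Weisbach reduces to ΔP = 32μLV/D². Solving for V: V = ΔP·D²/(32μL) = 9.09·(0.0423)²/(32·0.00093·15.3) = 0.03572 m/s.
Check: Re = ρVD/μ = 991·0.03572·0.0423/0.00093 = 1610 < 2300, so the laminar assumption holds.
Q = V·A = 0.03572·(π/4·0.0423²) = 5.02e-05 m³/s = 0.0502 L/s.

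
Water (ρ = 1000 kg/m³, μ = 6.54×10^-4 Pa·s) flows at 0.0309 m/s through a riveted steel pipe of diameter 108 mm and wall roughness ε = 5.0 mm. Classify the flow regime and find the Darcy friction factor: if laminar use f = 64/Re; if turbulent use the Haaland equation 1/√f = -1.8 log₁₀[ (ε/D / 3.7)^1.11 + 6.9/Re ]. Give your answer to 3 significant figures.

Re = ρVD/μ = 1000·0.0309·0.108/0.000654 = 5103.
Re > 4000 → turbulent. ε/D = 0.005/0.108 = 0.0463; Haaland: 1/√f = -1.8 log₁₀[0.00773 + 0.00135] = 3.675, so f = 0.07403.

f ≈ 0.0740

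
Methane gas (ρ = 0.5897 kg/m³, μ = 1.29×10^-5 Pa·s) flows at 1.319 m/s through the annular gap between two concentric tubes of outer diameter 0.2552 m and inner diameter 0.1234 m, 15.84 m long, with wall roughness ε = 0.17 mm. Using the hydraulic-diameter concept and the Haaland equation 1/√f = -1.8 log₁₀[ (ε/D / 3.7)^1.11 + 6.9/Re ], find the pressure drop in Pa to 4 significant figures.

Hydraulic diameter D_h = 4A/P = D_o - D_i = 0.2552 - 0.1234 = 0.1318 m.
Re = ρVD_h/μ = 0.5897·1.319·0.1318/1.29e-05 = 7947.
ε/D_h = 0.00017/0.1318 = 0.00129; Haaland gives 1/√f = -1.8 log₁₀[0.000145+0.000868] = 5.39, so f = 0.03443.
ΔP = f(L/D_h)(ρV²/2) = 0.03443·15.84/0.1318·0.513 = 2.122 Pa.

ΔP ≈ 2.122 Pa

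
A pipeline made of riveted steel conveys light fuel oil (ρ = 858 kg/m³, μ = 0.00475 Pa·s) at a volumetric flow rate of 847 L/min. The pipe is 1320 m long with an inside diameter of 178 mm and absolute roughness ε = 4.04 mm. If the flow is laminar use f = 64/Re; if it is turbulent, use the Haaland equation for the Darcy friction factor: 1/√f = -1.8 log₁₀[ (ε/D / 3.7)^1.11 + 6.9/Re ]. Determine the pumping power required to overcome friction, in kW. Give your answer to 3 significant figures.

Q = 847 L/min = 847/60000 = 0.01412 m³/s.
Cross-sectional area A = πD²/4 = π(0.178)²/4 = 0.02488 m²; mean velocity V = Q/A = 0.01412/0.02488 = 0.5673 m/s.
Reynolds number Re = ρVD/μ = 858 · 0.5673 · 0.178 / 0.00475 = 1.824e+04.
Re > 4000 → turbulent. Relative roughness ε/D = 0.00404/0.178 = 0.0227. Haaland: 1/√f = -1.8 log₁₀[(0.0227/3.7)^1.11 + 6.9/1.824e+04] = -1.8 log₁₀[0.0035 + 0.000378] = 4.34, so f = 0.05309.
Darcy-Weisbach: ΔP = f(L/D)(ρV²/2) = 0.05309·(1320/0.178)·(858·0.5673²/2) = 0.05309·7416·138.1 = 5.436e+04 Pa.
Pumping power P = QΔP = 0.01412·5.436e+04 = 767.3 W = 0.767 kW.

P ≈ 0.767 kW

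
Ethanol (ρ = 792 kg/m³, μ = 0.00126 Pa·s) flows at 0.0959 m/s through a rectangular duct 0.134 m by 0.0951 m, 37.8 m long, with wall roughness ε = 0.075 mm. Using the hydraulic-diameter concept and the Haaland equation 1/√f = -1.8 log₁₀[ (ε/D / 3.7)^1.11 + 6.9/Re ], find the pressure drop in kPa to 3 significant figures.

Hydraulic diameter D_h = 4A/P = 4·(0.134·0.0951)/(2·(0.134+0.0951)) = 0.05097/0.4582 = 0.1112 m.
Re = ρVD_h/μ = 792·0.0959·0.1112/0.00126 = 6706.
ε/D_h = 7.5e-05/0.1112 = 0.000674; Haaland gives 1/√f = -1.8 log₁₀[7.07e-05+0.00103] = 5.326, so f = 0.03526.
ΔP = f(L/D_h)(ρV²/2) = 0.03526·37.8/0.1112·3.642 = 43.63 Pa.
ΔP = 0.0436 kPa.

ΔP ≈ 0.0436 kPa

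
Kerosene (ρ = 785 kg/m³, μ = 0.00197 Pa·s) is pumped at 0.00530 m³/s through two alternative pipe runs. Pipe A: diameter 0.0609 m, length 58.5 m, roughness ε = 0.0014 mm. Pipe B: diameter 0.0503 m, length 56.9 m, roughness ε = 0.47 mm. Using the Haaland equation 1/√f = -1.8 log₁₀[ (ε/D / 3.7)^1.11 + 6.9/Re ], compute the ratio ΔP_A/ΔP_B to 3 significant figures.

Pipe A: V = Q/A = 0.0053/0.002913 = 1.819 m/s; Re = 4.415e+04; ε/D = 2.3e-05; Haaland → f = 0.02136; ΔP_A = f(L/D)(ρV²/2) = 2.666e+04 Pa.
Pipe B: V = Q/A = 0.0053/0.001987 = 2.667 m/s; Re = 5.346e+04; ε/D = 0.00934; Haaland → f = 0.0382; ΔP_B = f(L/D)(ρV²/2) = 1.206e+05 Pa.
ΔP_A/ΔP_B = 2.666e+04/1.206e+05 = 0.221.

ΔP_A/ΔP_B ≈ 0.221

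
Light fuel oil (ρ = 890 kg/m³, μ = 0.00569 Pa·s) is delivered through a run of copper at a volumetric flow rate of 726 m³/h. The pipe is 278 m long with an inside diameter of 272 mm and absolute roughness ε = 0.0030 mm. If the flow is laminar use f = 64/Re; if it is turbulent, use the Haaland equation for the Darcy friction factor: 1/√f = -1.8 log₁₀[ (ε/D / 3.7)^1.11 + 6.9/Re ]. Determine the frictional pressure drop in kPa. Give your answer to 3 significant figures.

ΔP ≈ 90.4 kPa

Q = 726 m³/h = 726/3600 = 0.2017 m³/s.
Cross-sectional area A = πD²/4 = π(0.272)²/4 = 0.05811 m²; mean velocity V = Q/A = 0.2017/0.05811 = 3.471 m/s.
Reynolds number Re = ρVD/μ = 890 · 3.471 · 0.272 / 0.00569 = 1.477e+05.
Re > 4000 → turbulent. Relative roughness ε/D = 3e-06/0.272 = 1.1e-05. Haaland: 1/√f = -1.8 log₁₀[(1.1e-05/3.7)^1.11 + 6.9/1.477e+05] = -1.8 log₁₀[7.35e-07 + 4.67e-05] = 7.783, so f = 0.01651.
Darcy-Weisbach: ΔP = f(L/D)(ρV²/2) = 0.01651·(278/0.272)·(890·3.471²/2) = 0.01651·1022·5360 = 9.045e+04 Pa.
ΔP = 9.045e+04 Pa = 90.4 kPa.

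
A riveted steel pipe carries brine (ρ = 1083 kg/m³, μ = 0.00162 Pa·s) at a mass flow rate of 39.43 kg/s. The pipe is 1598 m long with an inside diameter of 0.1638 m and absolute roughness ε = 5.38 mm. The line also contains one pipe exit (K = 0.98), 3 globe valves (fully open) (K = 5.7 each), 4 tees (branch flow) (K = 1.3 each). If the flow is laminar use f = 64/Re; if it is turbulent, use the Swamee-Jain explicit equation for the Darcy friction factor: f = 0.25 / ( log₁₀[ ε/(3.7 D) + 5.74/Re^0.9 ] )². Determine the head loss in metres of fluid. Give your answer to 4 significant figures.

h_f ≈ 92.12 m

A = πD²/4 = π(0.1638)²/4 = 0.02107 m²; mean velocity V = ṁ/(ρA) = 39.43/(1083 · 0.02107) = 1.728 m/s.
Reynolds number Re = ρVD/μ = 1083 · 1.728 · 0.1638 / 0.00162 = 1.892e+05.
Re > 4000 → turbulent. Relative roughness ε/D = 0.00538/0.1638 = 0.0328. Swamee-Jain: f = 0.25/(log₁₀[0.0328/3.7 + 5.74/1.892e+05^0.9])² = 0.25/(log₁₀[0.00888 + 0.000102])² = 0.25/(-2.047)² = 0.05968.
Total minor-loss coefficient ΣK = 1·0.98 + 3·5.7 + 4·1.3 = 23.3.
ΔP = [f·L/D + ΣK]·(ρV²/2) = [0.05968·1598/0.1638 + 23.3]·(1083·1.728²/2) = [582.2 + 23.3]·1616 = 9.787e+05 Pa.
Head loss h_f = ΔP/(ρg) = 9.787e+05/(1083·9.81) = 92.12 m.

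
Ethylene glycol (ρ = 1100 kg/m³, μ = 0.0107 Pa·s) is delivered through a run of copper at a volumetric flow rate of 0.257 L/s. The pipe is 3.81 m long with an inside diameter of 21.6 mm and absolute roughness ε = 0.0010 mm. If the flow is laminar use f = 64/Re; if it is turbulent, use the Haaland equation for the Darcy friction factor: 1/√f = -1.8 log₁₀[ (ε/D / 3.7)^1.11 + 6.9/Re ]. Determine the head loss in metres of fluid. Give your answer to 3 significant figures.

Q = 0.257 L/s = 0.257/1000 = 0.000257 m³/s.
Cross-sectional area A = πD²/4 = π(0.0216)²/4 = 0.0003664 m²; mean velocity V = Q/A = 0.000257/0.0003664 = 0.7014 m/s.
Reynolds number Re = ρVD/μ = 1100 · 0.7014 · 0.0216 / 0.0107 = 1557.
Re < 2300 → laminar flow, so f = 64/Re = 64/1557 = 0.04109 (the turbulent correlation is not needed).
Darcy-Weisbach: ΔP = f(L/D)(ρV²/2) = 0.04109·(3.81/0.0216)·(1100·0.7014²/2) = 0.04109·176.4·270.5 = 1961 Pa.
Head loss h_f = ΔP/(ρg) = 1961/(1100·9.81) = 0.182 m.

h_f ≈ 0.182 m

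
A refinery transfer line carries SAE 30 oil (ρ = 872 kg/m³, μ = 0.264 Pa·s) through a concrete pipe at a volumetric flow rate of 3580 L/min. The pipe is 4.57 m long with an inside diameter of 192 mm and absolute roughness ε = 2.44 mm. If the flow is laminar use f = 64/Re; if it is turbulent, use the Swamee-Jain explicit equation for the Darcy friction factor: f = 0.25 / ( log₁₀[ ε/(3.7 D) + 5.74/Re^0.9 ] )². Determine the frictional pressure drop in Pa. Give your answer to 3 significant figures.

ΔP ≈ 2160 Pa

Q = 3580 L/min = 3580/60000 = 0.05967 m³/s.
Cross-sectional area A = πD²/4 = π(0.192)²/4 = 0.02895 m²; mean velocity V = Q/A = 0.05967/0.02895 = 2.061 m/s.
Reynolds number Re = ρVD/μ = 872 · 2.061 · 0.192 / 0.264 = 1307.
Re < 2300 → laminar flow, so f = 64/Re = 64/1307 = 0.04897 (the turbulent correlation is not needed).
Darcy-Weisbach: ΔP = f(L/D)(ρV²/2) = 0.04897·(4.57/0.192)·(872·2.061²/2) = 0.04897·23.8·1852 = 2158 Pa.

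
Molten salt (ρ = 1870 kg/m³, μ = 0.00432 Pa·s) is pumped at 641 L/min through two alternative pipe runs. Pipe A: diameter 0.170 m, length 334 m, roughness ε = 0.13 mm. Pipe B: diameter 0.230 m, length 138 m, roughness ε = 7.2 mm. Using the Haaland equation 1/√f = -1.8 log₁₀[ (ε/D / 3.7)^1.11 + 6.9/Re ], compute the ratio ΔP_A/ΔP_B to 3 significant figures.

Pipe A: V = Q/A = 0.01068/0.0227 = 0.4707 m/s; Re = 3.464e+04; ε/D = 0.000765; Haaland → f = 0.02446; ΔP_A = f(L/D)(ρV²/2) = 9955 Pa.
Pipe B: V = Q/A = 0.01068/0.04155 = 0.2571 m/s; Re = 2.56e+04; ε/D = 0.0313; Haaland → f = 0.05949; ΔP_B = f(L/D)(ρV²/2) = 2207 Pa.
ΔP_A/ΔP_B = 9955/2207 = 4.51.

ΔP_A/ΔP_B ≈ 4.51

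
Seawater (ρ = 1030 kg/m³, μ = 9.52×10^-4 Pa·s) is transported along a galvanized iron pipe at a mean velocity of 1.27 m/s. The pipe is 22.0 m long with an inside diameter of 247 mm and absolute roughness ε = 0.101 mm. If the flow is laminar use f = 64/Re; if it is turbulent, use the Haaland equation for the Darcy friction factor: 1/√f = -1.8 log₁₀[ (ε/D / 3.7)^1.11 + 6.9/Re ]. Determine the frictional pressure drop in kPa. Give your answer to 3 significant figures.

Reynolds number Re = ρVD/μ = 1030 · 1.27 · 0.247 / 0.000952 = 3.394e+05.
Re > 4000 → turbulent. Relative roughness ε/D = 0.000101/0.247 = 0.000409. Haaland: 1/√f = -1.8 log₁₀[(0.000409/3.7)^1.11 + 6.9/3.394e+05] = -1.8 log₁₀[4.06e-05 + 2.03e-05] = 7.588, so f = 0.01737.
Darcy-Weisbach: ΔP = f(L/D)(ρV²/2) = 0.01737·(22/0.247)·(1030·1.27²/2) = 0.01737·89.07·830.6 = 1285 Pa.
ΔP = 1285 Pa = 1.29 kPa.

ΔP ≈ 1.29 kPa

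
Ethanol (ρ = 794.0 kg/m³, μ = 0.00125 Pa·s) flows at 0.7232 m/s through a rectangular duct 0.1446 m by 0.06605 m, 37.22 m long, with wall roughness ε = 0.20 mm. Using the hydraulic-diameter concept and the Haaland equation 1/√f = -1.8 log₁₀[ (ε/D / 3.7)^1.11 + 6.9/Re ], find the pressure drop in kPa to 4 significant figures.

Hydraulic diameter D_h = 4A/P = 4·(0.1446·0.06605)/(2·(0.1446+0.06605)) = 0.0382/0.4213 = 0.09068 m.
Re = ρVD_h/μ = 794·0.7232·0.09068/0.00125 = 4.166e+04.
ε/D_h = 0.0002/0.09068 = 0.00221; Haaland gives 1/√f = -1.8 log₁₀[0.000263+0.000166] = 6.062, so f = 0.02722.
ΔP = f(L/D_h)(ρV²/2) = 0.02722·37.22/0.09068·207.6 = 2320 Pa.
ΔP = 2.320 kPa.

ΔP ≈ 2.320 kPa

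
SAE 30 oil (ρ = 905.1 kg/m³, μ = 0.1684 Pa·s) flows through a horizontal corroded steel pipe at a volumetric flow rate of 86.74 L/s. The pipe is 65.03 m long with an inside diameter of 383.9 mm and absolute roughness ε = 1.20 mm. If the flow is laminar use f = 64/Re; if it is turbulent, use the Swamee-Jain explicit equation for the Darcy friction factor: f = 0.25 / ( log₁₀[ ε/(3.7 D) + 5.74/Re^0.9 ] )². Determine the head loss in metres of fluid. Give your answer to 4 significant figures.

Q = 86.74 L/s = 86.74/1000 = 0.08674 m³/s.
Cross-sectional area A = πD²/4 = π(0.3839)²/4 = 0.1158 m²; mean velocity V = Q/A = 0.08674/0.1158 = 0.7494 m/s.
Reynolds number Re = ρVD/μ = 905.1 · 0.7494 · 0.3839 / 0.168 = 1546.
Re < 2300 → laminar flow, so f = 64/Re = 64/1546 = 0.04139 (the turbulent correlation is not needed).
Darcy-Weisbach: ΔP = f(L/D)(ρV²/2) = 0.04139·(65.03/0.3839)·(905.1·0.7494²/2) = 0.04139·169.4·254.1 = 1782 Pa.
Head loss h_f = ΔP/(ρg) = 1782/(905.1·9.81) = 0.2007 m.

h_f ≈ 0.2007 m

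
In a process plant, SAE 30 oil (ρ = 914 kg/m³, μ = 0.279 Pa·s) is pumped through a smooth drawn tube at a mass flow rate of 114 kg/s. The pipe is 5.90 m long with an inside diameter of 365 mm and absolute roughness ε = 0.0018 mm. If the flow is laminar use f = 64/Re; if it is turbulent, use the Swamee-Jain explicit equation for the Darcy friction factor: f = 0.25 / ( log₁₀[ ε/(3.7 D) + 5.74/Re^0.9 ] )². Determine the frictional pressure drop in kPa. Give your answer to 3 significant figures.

ΔP ≈ 0.471 kPa

A = πD²/4 = π(0.365)²/4 = 0.1046 m²; mean velocity V = ṁ/(ρA) = 114/(914 · 0.1046) = 1.192 m/s.
Reynolds number Re = ρVD/μ = 914 · 1.192 · 0.365 / 0.279 = 1425.
Re < 2300 → laminar flow, so f = 64/Re = 64/1425 = 0.0449 (the turbulent correlation is not needed).
Darcy-Weisbach: ΔP = f(L/D)(ρV²/2) = 0.0449·(5.9/0.365)·(914·1.192²/2) = 0.0449·16.16·649.4 = 471.3 Pa.
ΔP = 471.3 Pa = 0.471 kPa.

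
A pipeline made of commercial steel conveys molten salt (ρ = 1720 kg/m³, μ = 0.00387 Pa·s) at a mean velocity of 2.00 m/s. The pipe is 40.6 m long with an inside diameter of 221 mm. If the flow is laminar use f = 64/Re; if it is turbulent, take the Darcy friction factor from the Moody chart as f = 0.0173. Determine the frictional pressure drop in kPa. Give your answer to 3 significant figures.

ΔP ≈ 10.9 kPa

Reynolds number Re = ρVD/μ = 1720 · 2 · 0.221 / 0.00387 = 1.964e+05.
Re > 4000 → turbulent; use the Moody-chart value f = 0.0173.
Darcy-Weisbach: ΔP = f(L/D)(ρV²/2) = 0.0173·(40.6/0.221)·(1720·2²/2) = 0.0173·183.7·3440 = 1.093e+04 Pa.
ΔP = 1.093e+04 Pa = 10.9 kPa.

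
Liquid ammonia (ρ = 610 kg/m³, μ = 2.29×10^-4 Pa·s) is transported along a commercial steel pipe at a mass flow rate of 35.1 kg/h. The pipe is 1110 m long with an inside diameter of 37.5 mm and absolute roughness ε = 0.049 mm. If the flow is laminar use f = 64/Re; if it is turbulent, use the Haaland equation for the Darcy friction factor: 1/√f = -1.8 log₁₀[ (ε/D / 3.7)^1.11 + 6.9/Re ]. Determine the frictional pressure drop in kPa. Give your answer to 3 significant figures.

ΔP ≈ 0.0837 kPa

ṁ = 35.1 kg/h = 35.1/3600 = 0.00975 kg/s.
A = πD²/4 = π(0.0375)²/4 = 0.001104 m²; mean velocity V = ṁ/(ρA) = 0.00975/(610 · 0.001104) = 0.01447 m/s.
Reynolds number Re = ρVD/μ = 610 · 0.01447 · 0.0375 / 0.000229 = 1446.
Re < 2300 → laminar flow, so f = 64/Re = 64/1446 = 0.04427 (the turbulent correlation is not needed).
Darcy-Weisbach: ΔP = f(L/D)(ρV²/2) = 0.04427·(1110/0.0375)·(610·0.01447²/2) = 0.04427·2.96e+04·0.06388 = 83.71 Pa.
ΔP = 83.71 Pa = 0.0837 kPa.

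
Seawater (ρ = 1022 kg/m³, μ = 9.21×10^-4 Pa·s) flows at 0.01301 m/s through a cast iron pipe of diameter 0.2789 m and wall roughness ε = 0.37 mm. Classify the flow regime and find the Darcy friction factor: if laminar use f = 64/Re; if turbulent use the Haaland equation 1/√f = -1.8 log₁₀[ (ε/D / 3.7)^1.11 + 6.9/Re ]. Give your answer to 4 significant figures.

Re = ρVD/μ = 1022·0.01301·0.2789/0.000921 = 4026.
Re > 4000 → turbulent. ε/D = 0.00037/0.2789 = 0.00133; Haaland: 1/√f = -1.8 log₁₀[0.00015 + 0.00171] = 4.913, so f = 0.04142.

f ≈ 0.04142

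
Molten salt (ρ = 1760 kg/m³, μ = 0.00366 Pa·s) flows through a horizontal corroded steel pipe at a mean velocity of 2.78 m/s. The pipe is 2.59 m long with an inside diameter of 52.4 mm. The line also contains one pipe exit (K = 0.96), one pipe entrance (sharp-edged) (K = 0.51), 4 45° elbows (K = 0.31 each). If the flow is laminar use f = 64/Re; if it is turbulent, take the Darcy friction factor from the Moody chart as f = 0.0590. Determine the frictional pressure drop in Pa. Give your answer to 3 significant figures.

Reynolds number Re = ρVD/μ = 1760 · 2.78 · 0.0524 / 0.00366 = 7.005e+04.
Re > 4000 → turbulent; use the Moody-chart value f = 0.0590.
Total minor-loss coefficient ΣK = 1·0.96 + 1·0.51 + 4·0.31 = 2.71.
ΔP = [f·L/D + ΣK]·(ρV²/2) = [0.059·2.59/0.0524 + 2.71]·(1760·2.78²/2) = [2.916 + 2.71]·6801 = 3.826e+04 Pa.

ΔP ≈ 38300 Pa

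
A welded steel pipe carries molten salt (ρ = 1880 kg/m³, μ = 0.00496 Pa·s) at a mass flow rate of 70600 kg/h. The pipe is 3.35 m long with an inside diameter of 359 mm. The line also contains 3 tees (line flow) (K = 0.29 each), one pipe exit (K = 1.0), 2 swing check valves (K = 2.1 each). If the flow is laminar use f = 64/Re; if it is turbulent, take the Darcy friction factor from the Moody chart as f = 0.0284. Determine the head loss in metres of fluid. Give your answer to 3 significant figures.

h_f ≈ 0.00343 m

ṁ = 70600 kg/h = 70600/3600 = 19.61 kg/s.
A = πD²/4 = π(0.359)²/4 = 0.1012 m²; mean velocity V = ṁ/(ρA) = 19.61/(1880 · 0.1012) = 0.1031 m/s.
Reynolds number Re = ρVD/μ = 1880 · 0.1031 · 0.359 / 0.00496 = 1.402e+04.
Re > 4000 → turbulent; use the Moody-chart value f = 0.0284.
Total minor-loss coefficient ΣK = 3·0.29 + 1·1 + 2·2.1 = 6.07.
ΔP = [f·L/D + ΣK]·(ρV²/2) = [0.0284·3.35/0.359 + 6.07]·(1880·0.1031²/2) = [0.265 + 6.07]·9.983 = 63.24 Pa.
Head loss h_f = ΔP/(ρg) = 63.24/(1880·9.81) = 0.00343 m.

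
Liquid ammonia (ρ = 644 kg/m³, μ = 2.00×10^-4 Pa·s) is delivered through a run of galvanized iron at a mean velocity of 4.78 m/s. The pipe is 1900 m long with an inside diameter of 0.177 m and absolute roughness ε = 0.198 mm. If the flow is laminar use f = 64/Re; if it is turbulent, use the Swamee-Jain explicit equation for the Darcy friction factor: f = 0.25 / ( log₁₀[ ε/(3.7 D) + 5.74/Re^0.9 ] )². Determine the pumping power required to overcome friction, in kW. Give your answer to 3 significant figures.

P ≈ 189 kW

Reynolds number Re = ρVD/μ = 644 · 4.78 · 0.177 / 0.0002 = 2.724e+06.
Re > 4000 → turbulent. Relative roughness ε/D = 0.000198/0.177 = 0.00112. Swamee-Jain: f = 0.25/(log₁₀[0.00112/3.7 + 5.74/2.724e+06^0.9])² = 0.25/(log₁₀[0.000302 + 9.27e-06])² = 0.25/(-3.506)² = 0.02033.
Darcy-Weisbach: ΔP = f(L/D)(ρV²/2) = 0.02033·(1900/0.177)·(644·4.78²/2) = 0.02033·1.073e+04·7357 = 1.606e+06 Pa.
Q = V·A = 4.78·0.02461 = 0.1176 m³/s.
Pumping power P = QΔP = 0.1176·1.606e+06 = 188900 W = 189 kW.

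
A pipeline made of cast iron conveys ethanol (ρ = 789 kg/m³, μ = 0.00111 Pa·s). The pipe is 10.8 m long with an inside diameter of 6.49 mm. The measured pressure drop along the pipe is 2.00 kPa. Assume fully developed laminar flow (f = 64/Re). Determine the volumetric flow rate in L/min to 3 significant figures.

For laminar flow, f = 64/Re with Re = ρVD/μ, so Darcy-Weisbach reduces to ΔP = 32μLV/D². Solving for V: V = ΔP·D²/(32μL) = 2000·(0.00649)²/(32·0.00111·10.8) = 0.2196 m/s.
Check: Re = ρVD/μ = 789·0.2196·0.00649/0.00111 = 1013 < 2300, so the laminar assumption holds.
Q = V·A = 0.2196·(π/4·0.00649²) = 7.264e-06 m³/s = 0.436 L/min.

Q ≈ 0.436 L/min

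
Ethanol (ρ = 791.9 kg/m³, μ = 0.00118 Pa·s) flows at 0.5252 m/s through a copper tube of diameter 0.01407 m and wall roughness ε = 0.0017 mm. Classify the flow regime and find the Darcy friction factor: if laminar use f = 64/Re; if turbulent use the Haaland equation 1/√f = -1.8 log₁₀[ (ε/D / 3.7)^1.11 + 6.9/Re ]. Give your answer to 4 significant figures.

f ≈ 0.03791

Re = ρVD/μ = 791.9·0.5252·0.01407/0.00118 = 4959.
Re > 4000 → turbulent. ε/D = 1.7e-06/0.01407 = 0.000121; Haaland: 1/√f = -1.8 log₁₀[1.05e-05 + 0.00139] = 5.136, so f = 0.03791.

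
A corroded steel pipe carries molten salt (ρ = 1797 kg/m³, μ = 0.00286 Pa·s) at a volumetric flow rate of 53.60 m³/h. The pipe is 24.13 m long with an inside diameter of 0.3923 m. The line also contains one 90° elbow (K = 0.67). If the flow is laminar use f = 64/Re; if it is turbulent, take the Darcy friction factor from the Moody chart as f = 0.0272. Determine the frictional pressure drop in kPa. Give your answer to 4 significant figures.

Q = 53.60 m³/h = 53.60/3600 = 0.01489 m³/s.
Cross-sectional area A = πD²/4 = π(0.3923)²/4 = 0.1209 m²; mean velocity V = Q/A = 0.01489/0.1209 = 0.1232 m/s.
Reynolds number Re = ρVD/μ = 1797 · 0.1232 · 0.3923 / 0.00286 = 3.036e+04.
Re > 4000 → turbulent; use the Moody-chart value f = 0.0272.
Total minor-loss coefficient ΣK = 1·0.67 = 0.67.
ΔP = [f·L/D + ΣK]·(ρV²/2) = [0.0272·24.13/0.3923 + 0.67]·(1797·0.1232²/2) = [1.673 + 0.67]·13.63 = 31.94 Pa.
ΔP = 31.94 Pa = 0.03194 kPa.

ΔP ≈ 0.03194 kPa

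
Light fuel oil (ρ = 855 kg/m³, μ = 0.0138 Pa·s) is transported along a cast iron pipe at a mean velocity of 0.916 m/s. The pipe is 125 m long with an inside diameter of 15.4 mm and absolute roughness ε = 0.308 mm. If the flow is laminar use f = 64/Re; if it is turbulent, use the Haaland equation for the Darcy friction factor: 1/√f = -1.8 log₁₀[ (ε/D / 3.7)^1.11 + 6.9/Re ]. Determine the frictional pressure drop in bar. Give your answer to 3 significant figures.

Reynolds number Re = ρVD/μ = 855 · 0.916 · 0.0154 / 0.0138 = 874.
Re < 2300 → laminar flow, so f = 64/Re = 64/874 = 0.07323 (the turbulent correlation is not needed).
Darcy-Weisbach: ΔP = f(L/D)(ρV²/2) = 0.07323·(125/0.0154)·(855·0.916²/2) = 0.07323·8117·358.7 = 2.132e+05 Pa.
ΔP = 2.132e+05 Pa = 2.13 bar.

ΔP ≈ 2.13 bar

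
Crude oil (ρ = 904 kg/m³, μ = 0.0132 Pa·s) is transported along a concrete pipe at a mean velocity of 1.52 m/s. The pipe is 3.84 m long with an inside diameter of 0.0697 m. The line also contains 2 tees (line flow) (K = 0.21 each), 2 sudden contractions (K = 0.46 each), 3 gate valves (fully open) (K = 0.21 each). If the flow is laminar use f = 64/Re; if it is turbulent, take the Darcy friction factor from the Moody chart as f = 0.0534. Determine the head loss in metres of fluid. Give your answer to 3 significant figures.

h_f ≈ 0.578 m

Reynolds number Re = ρVD/μ = 904 · 1.52 · 0.0697 / 0.0132 = 7256.
Re > 4000 → turbulent; use the Moody-chart value f = 0.0534.
Total minor-loss coefficient ΣK = 2·0.21 + 2·0.46 + 3·0.21 = 1.97.
ΔP = [f·L/D + ΣK]·(ρV²/2) = [0.0534·3.84/0.0697 + 1.97]·(904·1.52²/2) = [2.942 + 1.97]·1044 = 5130 Pa.
Head loss h_f = ΔP/(ρg) = 5130/(904·9.81) = 0.578 m.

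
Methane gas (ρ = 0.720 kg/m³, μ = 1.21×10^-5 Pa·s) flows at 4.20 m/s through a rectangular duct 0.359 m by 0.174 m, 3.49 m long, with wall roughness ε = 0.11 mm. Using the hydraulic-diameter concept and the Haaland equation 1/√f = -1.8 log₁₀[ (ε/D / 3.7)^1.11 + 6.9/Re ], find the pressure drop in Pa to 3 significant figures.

Hydraulic diameter D_h = 4A/P = 4·(0.359·0.174)/(2·(0.359+0.174)) = 0.2499/1.066 = 0.2344 m.
Re = ρVD_h/μ = 0.72·4.2·0.2344/1.21e-05 = 5.858e+04.
ε/D_h = 0.00011/0.2344 = 0.000469; Haaland gives 1/√f = -1.8 log₁₀[4.73e-05+0.000118] = 6.808, so f = 0.02157.
ΔP = f(L/D_h)(ρV²/2) = 0.02157·3.49/0.2344·6.35 = 2.04 Pa.

ΔP ≈ 2.04 Pa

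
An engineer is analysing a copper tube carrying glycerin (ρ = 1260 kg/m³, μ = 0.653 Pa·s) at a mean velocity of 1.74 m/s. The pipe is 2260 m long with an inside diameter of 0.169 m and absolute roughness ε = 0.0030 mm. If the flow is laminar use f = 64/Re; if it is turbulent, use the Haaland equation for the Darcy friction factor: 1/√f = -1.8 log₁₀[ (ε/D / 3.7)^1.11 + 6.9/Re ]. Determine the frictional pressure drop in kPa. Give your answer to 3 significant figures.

Reynolds number Re = ρVD/μ = 1260 · 1.74 · 0.169 / 0.653 = 567.4.
Re < 2300 → laminar flow, so f = 64/Re = 64/567.4 = 0.1128 (the turbulent correlation is not needed).
Darcy-Weisbach: ΔP = f(L/D)(ρV²/2) = 0.1128·(2260/0.169)·(1260·1.74²/2) = 0.1128·1.337e+04·1907 = 2.877e+06 Pa.
ΔP = 2.877e+06 Pa = 2880 kPa.

ΔP ≈ 2880 kPa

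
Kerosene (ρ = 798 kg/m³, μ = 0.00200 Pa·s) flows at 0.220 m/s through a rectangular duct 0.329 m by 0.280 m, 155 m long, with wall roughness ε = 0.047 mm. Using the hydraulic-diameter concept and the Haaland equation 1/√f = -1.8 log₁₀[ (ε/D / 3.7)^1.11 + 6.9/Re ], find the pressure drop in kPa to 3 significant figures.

Hydraulic diameter D_h = 4A/P = 4·(0.329·0.28)/(2·(0.329+0.28)) = 0.3685/1.218 = 0.3025 m.
Re = ρVD_h/μ = 798·0.22·0.3025/0.002 = 2.656e+04.
ε/D_h = 4.7e-05/0.3025 = 0.000155; Haaland gives 1/√f = -1.8 log₁₀[1.39e-05+0.00026] = 6.413, so f = 0.02432.
ΔP = f(L/D_h)(ρV²/2) = 0.02432·155/0.3025·19.31 = 240.6 Pa.
ΔP = 0.241 kPa.

ΔP ≈ 0.241 kPa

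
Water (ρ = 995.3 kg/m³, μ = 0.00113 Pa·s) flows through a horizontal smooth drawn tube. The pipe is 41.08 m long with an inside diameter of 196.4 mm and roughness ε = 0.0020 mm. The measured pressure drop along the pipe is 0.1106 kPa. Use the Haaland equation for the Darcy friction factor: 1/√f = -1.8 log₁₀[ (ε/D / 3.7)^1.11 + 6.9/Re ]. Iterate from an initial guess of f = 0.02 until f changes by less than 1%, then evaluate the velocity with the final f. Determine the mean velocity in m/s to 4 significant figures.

Rearranging Darcy-Weisbach: V = √(2·ΔP·D/(f·L·ρ)). With ε/D = 2e-06/0.1964 = 1.02e-05, iterate starting from f = 0.02:
  f = 0.02 → V = √(2·110.6·0.1964/(0.02·41.08·995.3)) = 0.2305 m/s; Re = ρVD/μ = 3.987e+04; f → 0.02183
  f = 0.02183 → V = 0.2206 m/s; Re = 3.816e+04; f → 0.02205
  f = 0.02205 → V = 0.2195 m/s; Re = 3.797e+04; f → 0.02208
Converged (Δf/f < 1%). With the final f = 0.02208: V = √(2·110.6·0.1964/(0.02208·41.08·995.3)) = 0.2194 m/s.

V ≈ 0.2194 m/s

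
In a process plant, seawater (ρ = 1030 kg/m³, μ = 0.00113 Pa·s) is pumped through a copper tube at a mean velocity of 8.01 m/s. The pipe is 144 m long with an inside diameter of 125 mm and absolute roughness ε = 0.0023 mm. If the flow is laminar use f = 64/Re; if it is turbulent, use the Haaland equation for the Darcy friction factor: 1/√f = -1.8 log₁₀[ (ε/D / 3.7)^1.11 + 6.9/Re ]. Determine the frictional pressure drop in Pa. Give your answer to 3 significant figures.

ΔP ≈ 460000 Pa

Reynolds number Re = ρVD/μ = 1030 · 8.01 · 0.125 / 0.00113 = 9.126e+05.
Re > 4000 → turbulent. Relative roughness ε/D = 2.3e-06/0.125 = 1.84e-05. Haaland: 1/√f = -1.8 log₁₀[(1.84e-05/3.7)^1.11 + 6.9/9.126e+05] = -1.8 log₁₀[1.3e-06 + 7.56e-06] = 9.095, so f = 0.01209.
Darcy-Weisbach: ΔP = f(L/D)(ρV²/2) = 0.01209·(144/0.125)·(1030·8.01²/2) = 0.01209·1152·3.304e+04 = 4.602e+05 Pa.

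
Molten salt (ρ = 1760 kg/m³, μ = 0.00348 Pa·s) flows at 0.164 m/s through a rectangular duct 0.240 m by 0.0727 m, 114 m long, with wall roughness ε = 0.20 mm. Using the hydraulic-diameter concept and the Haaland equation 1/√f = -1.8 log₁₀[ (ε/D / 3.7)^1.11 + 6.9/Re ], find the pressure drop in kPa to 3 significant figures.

Hydraulic diameter D_h = 4A/P = 4·(0.24·0.0727)/(2·(0.24+0.0727)) = 0.06979/0.6254 = 0.1116 m.
Re = ρVD_h/μ = 1760·0.164·0.1116/0.00348 = 9256.
ε/D_h = 0.0002/0.1116 = 0.00179; Haaland gives 1/√f = -1.8 log₁₀[0.000209+0.000745] = 5.436, so f = 0.03384.
ΔP = f(L/D_h)(ρV²/2) = 0.03384·114/0.1116·23.67 = 818.1 Pa.
ΔP = 0.818 kPa.

ΔP ≈ 0.818 kPa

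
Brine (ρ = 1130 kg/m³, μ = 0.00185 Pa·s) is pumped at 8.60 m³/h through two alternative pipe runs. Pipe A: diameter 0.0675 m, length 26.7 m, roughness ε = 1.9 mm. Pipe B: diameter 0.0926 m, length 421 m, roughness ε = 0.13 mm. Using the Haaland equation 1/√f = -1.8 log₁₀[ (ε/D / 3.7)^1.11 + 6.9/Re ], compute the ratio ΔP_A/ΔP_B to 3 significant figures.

Pipe A: V = Q/A = 0.002389/0.003578 = 0.6676 m/s; Re = 2.752e+04; ε/D = 0.0281; Haaland → f = 0.05695; ΔP_A = f(L/D)(ρV²/2) = 5672 Pa.
Pipe B: V = Q/A = 0.002389/0.006735 = 0.3547 m/s; Re = 2.006e+04; ε/D = 0.0014; Haaland → f = 0.02838; ΔP_B = f(L/D)(ρV²/2) = 9171 Pa.
ΔP_A/ΔP_B = 5672/9171 = 0.618.

ΔP_A/ΔP_B ≈ 0.618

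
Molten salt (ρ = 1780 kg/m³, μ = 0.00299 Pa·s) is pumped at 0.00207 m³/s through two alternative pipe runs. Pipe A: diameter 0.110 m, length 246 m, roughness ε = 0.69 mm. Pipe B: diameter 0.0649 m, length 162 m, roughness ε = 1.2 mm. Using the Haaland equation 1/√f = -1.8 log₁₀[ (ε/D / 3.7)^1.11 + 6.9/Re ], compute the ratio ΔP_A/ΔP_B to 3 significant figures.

ΔP_A/ΔP_B ≈ 0.0827

Pipe A: V = Q/A = 0.00207/0.009503 = 0.2178 m/s; Re = 1.426e+04; ε/D = 0.00627; Haaland → f = 0.03726; ΔP_A = f(L/D)(ρV²/2) = 3519 Pa.
Pipe B: V = Q/A = 0.00207/0.003308 = 0.6257 m/s; Re = 2.418e+04; ε/D = 0.0185; Haaland → f = 0.04891; ΔP_B = f(L/D)(ρV²/2) = 4.254e+04 Pa.
ΔP_A/ΔP_B = 3519/4.254e+04 = 0.0827.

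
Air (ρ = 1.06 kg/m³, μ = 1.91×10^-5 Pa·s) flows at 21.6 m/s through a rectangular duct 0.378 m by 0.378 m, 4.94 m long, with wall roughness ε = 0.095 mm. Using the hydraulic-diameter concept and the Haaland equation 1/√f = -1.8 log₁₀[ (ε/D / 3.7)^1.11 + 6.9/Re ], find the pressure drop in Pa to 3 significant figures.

Hydraulic diameter D_h = 4A/P = 4·(0.378·0.378)/(2·(0.378+0.378)) = 0.5715/1.512 = 0.378 m.
Re = ρVD_h/μ = 1.06·21.6·0.378/1.91e-05 = 4.531e+05.
ε/D_h = 9.5e-05/0.378 = 0.000251; Haaland gives 1/√f = -1.8 log₁₀[2.36e-05+1.52e-05] = 7.939, so f = 0.01587.
ΔP = f(L/D_h)(ρV²/2) = 0.01587·4.94/0.378·247.3 = 51.27 Pa.

ΔP ≈ 51.3 Pa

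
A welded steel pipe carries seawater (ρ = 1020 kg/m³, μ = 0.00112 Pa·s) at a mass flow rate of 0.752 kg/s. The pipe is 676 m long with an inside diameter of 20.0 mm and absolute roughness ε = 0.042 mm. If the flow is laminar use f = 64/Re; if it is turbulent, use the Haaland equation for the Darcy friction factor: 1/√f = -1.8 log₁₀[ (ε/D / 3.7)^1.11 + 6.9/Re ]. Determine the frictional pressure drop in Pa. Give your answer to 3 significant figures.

A = πD²/4 = π(0.02)²/4 = 0.0003142 m²; mean velocity V = ṁ/(ρA) = 0.752/(1020 · 0.0003142) = 2.347 m/s.
Reynolds number Re = ρVD/μ = 1020 · 2.347 · 0.02 / 0.00112 = 4.274e+04.
Re > 4000 → turbulent. Relative roughness ε/D = 4.2e-05/0.02 = 0.0021. Haaland: 1/√f = -1.8 log₁₀[(0.0021/3.7)^1.11 + 6.9/4.274e+04] = -1.8 log₁₀[0.000249 + 0.000161] = 6.095, so f = 0.02692.
Darcy-Weisbach: ΔP = f(L/D)(ρV²/2) = 0.02692·(676/0.02)·(1020·2.347²/2) = 0.02692·3.38e+04·2809 = 2.555e+06 Pa.

ΔP ≈ 2.56×10^6 Pa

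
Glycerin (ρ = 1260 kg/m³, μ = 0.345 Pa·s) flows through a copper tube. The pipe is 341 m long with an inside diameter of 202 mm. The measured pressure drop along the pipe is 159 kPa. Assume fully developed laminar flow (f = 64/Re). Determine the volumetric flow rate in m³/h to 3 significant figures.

For laminar flow, f = 64/Re with Re = ρVD/μ, so Darcy-Weisbach reduces to ΔP = 32μLV/D². Solving for V: V = ΔP·D²/(32μL) = 1.59e+05·(0.202)²/(32·0.345·341) = 1.723 m/s.
Check: Re = ρVD/μ = 1260·1.723·0.202/0.345 = 1271 < 2300, so the laminar assumption holds.
Q = V·A = 1.723·(π/4·0.202²) = 0.05523 m³/s = 199 m³/h.

Q ≈ 199 m³/h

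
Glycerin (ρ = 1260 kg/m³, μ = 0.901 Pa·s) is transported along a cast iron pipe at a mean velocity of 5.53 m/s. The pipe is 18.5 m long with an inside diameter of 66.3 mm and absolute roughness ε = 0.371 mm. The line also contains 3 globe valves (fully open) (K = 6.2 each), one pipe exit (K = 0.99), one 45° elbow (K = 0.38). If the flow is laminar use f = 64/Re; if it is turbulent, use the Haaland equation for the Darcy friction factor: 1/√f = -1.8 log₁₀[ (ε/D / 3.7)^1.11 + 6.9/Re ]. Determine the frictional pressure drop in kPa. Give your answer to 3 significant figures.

Reynolds number Re = ρVD/μ = 1260 · 5.53 · 0.0663 / 0.901 = 512.7.
Re < 2300 → laminar flow, so f = 64/Re = 64/512.7 = 0.1248 (the turbulent correlation is not needed).
Total minor-loss coefficient ΣK = 3·6.2 + 1·0.99 + 1·0.38 = 20.
ΔP = [f·L/D + ΣK]·(ρV²/2) = [0.1248·18.5/0.0663 + 20]·(1260·5.53²/2) = [34.83 + 20]·1.927e+04 = 1.056e+06 Pa.
ΔP = 1.056e+06 Pa = 1060 kPa.

ΔP ≈ 1060 kPa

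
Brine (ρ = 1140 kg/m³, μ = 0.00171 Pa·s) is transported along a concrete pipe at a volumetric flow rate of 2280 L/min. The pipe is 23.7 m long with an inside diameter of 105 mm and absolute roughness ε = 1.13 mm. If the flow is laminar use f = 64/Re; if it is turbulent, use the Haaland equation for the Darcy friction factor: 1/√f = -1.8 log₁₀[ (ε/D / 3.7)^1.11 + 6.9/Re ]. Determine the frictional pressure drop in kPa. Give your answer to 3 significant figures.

Q = 2280 L/min = 2280/60000 = 0.038 m³/s.
Cross-sectional area A = πD²/4 = π(0.105)²/4 = 0.008659 m²; mean velocity V = Q/A = 0.038/0.008659 = 4.388 m/s.
Reynolds number Re = ρVD/μ = 1140 · 4.388 · 0.105 / 0.00171 = 3.072e+05.
Re > 4000 → turbulent. Relative roughness ε/D = 0.00113/0.105 = 0.0108. Haaland: 1/√f = -1.8 log₁₀[(0.0108/3.7)^1.11 + 6.9/3.072e+05] = -1.8 log₁₀[0.00153 + 2.25e-05] = 5.056, so f = 0.03912.
Darcy-Weisbach: ΔP = f(L/D)(ρV²/2) = 0.03912·(23.7/0.105)·(1140·4.388²/2) = 0.03912·225.7·1.098e+04 = 9.692e+04 Pa.
ΔP = 9.692e+04 Pa = 96.9 kPa.

ΔP ≈ 96.9 kPa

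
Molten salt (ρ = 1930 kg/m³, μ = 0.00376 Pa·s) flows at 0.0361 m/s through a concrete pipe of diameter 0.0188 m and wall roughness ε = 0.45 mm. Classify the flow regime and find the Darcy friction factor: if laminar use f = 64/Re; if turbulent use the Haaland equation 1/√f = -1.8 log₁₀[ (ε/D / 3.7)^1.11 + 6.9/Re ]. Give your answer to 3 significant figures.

f ≈ 0.184

Re = ρVD/μ = 1930·0.0361·0.0188/0.00376 = 348.4.
Re < 2300 → laminar, so f = 64/Re = 0.1837 (roughness is irrelevant in laminar flow).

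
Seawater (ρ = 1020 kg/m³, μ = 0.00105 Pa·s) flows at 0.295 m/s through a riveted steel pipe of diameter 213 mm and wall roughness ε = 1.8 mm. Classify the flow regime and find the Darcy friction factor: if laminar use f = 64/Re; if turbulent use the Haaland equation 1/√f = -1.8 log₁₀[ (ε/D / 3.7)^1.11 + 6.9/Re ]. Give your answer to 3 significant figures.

Re = ρVD/μ = 1020·0.295·0.213/0.00105 = 6.104e+04.
Re > 4000 → turbulent. ε/D = 0.0018/0.213 = 0.00845; Haaland: 1/√f = -1.8 log₁₀[0.00117 + 0.000113] = 5.205, so f = 0.03691.

f ≈ 0.0369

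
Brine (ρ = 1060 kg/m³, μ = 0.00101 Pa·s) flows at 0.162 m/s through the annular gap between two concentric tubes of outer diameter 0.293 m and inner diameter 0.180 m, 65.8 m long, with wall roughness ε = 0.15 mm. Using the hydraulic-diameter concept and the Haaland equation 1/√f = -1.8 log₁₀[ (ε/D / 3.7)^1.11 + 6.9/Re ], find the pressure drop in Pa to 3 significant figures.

Hydraulic diameter D_h = 4A/P = D_o - D_i = 0.293 - 0.18 = 0.113 m.
Re = ρVD_h/μ = 1060·0.162·0.113/0.00101 = 1.921e+04.
ε/D_h = 0.00015/0.113 = 0.00133; Haaland gives 1/√f = -1.8 log₁₀[0.00015+0.000359] = 5.928, so f = 0.02846.
ΔP = f(L/D_h)(ρV²/2) = 0.02846·65.8/0.113·13.91 = 230.5 Pa.

ΔP ≈ 230 Pa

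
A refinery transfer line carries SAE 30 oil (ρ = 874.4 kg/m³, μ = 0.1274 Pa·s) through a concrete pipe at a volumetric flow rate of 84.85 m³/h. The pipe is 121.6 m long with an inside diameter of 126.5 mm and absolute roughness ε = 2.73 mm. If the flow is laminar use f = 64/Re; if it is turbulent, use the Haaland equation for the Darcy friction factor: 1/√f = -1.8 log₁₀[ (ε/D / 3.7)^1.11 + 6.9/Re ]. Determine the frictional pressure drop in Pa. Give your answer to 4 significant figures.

ΔP ≈ 58100 Pa

Q = 84.85 m³/h = 84.85/3600 = 0.02357 m³/s.
Cross-sectional area A = πD²/4 = π(0.1265)²/4 = 0.01257 m²; mean velocity V = Q/A = 0.02357/0.01257 = 1.875 m/s.
Reynolds number Re = ρVD/μ = 874.4 · 1.875 · 0.1265 / 0.127 = 1628.
Re < 2300 → laminar flow, so f = 64/Re = 64/1628 = 0.03931 (the turbulent correlation is not needed).
Darcy-Weisbach: ΔP = f(L/D)(ρV²/2) = 0.03931·(121.6/0.1265)·(874.4·1.875²/2) = 0.03931·961.3·1538 = 5.81e+04 Pa.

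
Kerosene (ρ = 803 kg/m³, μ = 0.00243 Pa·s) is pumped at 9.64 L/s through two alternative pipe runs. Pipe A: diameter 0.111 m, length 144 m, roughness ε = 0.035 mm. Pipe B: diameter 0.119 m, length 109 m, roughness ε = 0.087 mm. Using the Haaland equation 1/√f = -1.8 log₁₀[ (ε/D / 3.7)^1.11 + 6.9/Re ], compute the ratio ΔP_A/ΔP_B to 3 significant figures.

ΔP_A/ΔP_B ≈ 1.76

Pipe A: V = Q/A = 0.00964/0.009677 = 0.9962 m/s; Re = 3.654e+04; ε/D = 0.000315; Haaland → f = 0.02305; ΔP_A = f(L/D)(ρV²/2) = 1.192e+04 Pa.
Pipe B: V = Q/A = 0.00964/0.01112 = 0.8667 m/s; Re = 3.408e+04; ε/D = 0.000731; Haaland → f = 0.02445; ΔP_B = f(L/D)(ρV²/2) = 6754 Pa.
ΔP_A/ΔP_B = 1.192e+04/6754 = 1.76.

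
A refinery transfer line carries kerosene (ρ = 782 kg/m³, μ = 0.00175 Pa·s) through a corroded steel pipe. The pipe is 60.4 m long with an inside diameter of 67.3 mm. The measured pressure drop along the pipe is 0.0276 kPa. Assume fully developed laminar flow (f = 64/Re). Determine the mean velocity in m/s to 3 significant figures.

V ≈ 0.0370 m/s

For laminar flow, f = 64/Re with Re = ρVD/μ, so Darcy-Weisbach reduces to ΔP = 32μLV/D². Solving for V: V = ΔP·D²/(32μL) = 27.6·(0.0673)²/(32·0.00175·60.4) = 0.03696 m/s.
Check: Re = ρVD/μ = 782·0.03696·0.0673/0.00175 = 1111 < 2300, so the laminar assumption holds.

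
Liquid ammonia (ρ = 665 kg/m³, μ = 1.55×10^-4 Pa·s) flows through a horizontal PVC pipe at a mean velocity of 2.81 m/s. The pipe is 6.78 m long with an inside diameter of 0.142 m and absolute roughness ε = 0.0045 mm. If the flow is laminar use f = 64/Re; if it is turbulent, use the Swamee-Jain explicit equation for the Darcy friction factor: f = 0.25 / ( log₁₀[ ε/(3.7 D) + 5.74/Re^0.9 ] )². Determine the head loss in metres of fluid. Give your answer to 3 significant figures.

Reynolds number Re = ρVD/μ = 665 · 2.81 · 0.142 / 0.000155 = 1.712e+06.
Re > 4000 → turbulent. Relative roughness ε/D = 4.5e-06/0.142 = 3.17e-05. Swamee-Jain: f = 0.25/(log₁₀[3.17e-05/3.7 + 5.74/1.712e+06^0.9])² = 0.25/(log₁₀[8.56e-06 + 1.41e-05])² = 0.25/(-4.645)² = 0.01159.
Darcy-Weisbach: ΔP = f(L/D)(ρV²/2) = 0.01159·(6.78/0.142)·(665·2.81²/2) = 0.01159·47.75·2625 = 1453 Pa.
Head loss h_f = ΔP/(ρg) = 1453/(665·9.81) = 0.223 m.

h_f ≈ 0.223 m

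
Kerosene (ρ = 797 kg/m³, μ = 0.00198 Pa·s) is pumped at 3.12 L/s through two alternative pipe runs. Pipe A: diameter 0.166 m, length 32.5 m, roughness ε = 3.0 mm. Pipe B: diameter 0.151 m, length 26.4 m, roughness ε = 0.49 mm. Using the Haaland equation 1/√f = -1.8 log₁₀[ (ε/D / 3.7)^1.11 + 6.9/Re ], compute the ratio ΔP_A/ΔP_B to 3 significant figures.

Pipe A: V = Q/A = 0.00312/0.02164 = 0.1442 m/s; Re = 9633; ε/D = 0.0181; Haaland → f = 0.05084; ΔP_A = f(L/D)(ρV²/2) = 82.43 Pa.
Pipe B: V = Q/A = 0.00312/0.01791 = 0.1742 m/s; Re = 1.059e+04; ε/D = 0.00325; Haaland → f = 0.03484; ΔP_B = f(L/D)(ρV²/2) = 73.68 Pa.
ΔP_A/ΔP_B = 82.43/73.68 = 1.12.

ΔP_A/ΔP_B ≈ 1.12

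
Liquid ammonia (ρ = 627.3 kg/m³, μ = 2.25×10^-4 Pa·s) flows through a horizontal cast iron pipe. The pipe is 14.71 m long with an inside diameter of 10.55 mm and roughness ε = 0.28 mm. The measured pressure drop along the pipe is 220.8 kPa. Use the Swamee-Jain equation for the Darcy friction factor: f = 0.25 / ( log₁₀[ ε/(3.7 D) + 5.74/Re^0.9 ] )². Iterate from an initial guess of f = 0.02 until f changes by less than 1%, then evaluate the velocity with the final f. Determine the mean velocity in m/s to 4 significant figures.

V ≈ 3.030 m/s

Rearranging Darcy-Weisbach: V = √(2·ΔP·D/(f·L·ρ)). With ε/D = 0.00028/0.01055 = 0.0265, iterate starting from f = 0.02:
  f = 0.02 → V = √(2·2.208e+05·0.01055/(0.02·14.71·627.3)) = 5.024 m/s; Re = ρVD/μ = 1.478e+05; f → 0.05476
  f = 0.05476 → V = 3.036 m/s; Re = 8.931e+04; f → 0.05499
Converged (Δf/f < 1%). With the final f = 0.05499: V = √(2·2.208e+05·0.01055/(0.05499·14.71·627.3)) = 3.03 m/s.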